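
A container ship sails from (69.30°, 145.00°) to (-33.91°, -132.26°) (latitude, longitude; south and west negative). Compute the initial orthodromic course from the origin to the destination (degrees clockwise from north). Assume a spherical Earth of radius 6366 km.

θ = atan2( sin Δλ·cos φ₂ ,  cos φ₁ sin φ₂ − sin φ₁ cos φ₂ cos Δλ )
  = atan2(+0.8233, -0.2953) = 109.73°

109.7°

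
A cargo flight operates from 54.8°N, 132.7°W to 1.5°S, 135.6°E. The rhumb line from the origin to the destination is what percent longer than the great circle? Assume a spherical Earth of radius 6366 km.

Great circle: σ = 1.6093 rad → d_gc = Rσ = 10244.7 km
Rhumb: Δφ = -0.9826, Δλ = -1.6005, Δψ = -1.1743, q = Δφ/Δψ = 0.8367 → d_rh = R√(Δφ²+q²Δλ²) = 10573.9 km
Excess = (10573.9 − 10244.7) / 10244.7 = 329.2 / 10244.7 = 3.21% ≈ 3.2%

3.2%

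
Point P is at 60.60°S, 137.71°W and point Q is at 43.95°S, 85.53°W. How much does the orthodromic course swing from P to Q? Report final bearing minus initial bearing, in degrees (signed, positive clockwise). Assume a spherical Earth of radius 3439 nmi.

-42.8°

At departure: θ₁ = atan2(sin Δλ cos φ₂, cos φ₁ sin φ₂ − sin φ₁ cos φ₂ cos Δλ) = 85.59°
At arrival: θ₂ = atan2(sin Δλ cos φ₁, −cos φ₂ sin φ₁ + sin φ₂ cos φ₁ cos Δλ) = 42.83°
Δθ = θ₂ − θ₁ = -42.8°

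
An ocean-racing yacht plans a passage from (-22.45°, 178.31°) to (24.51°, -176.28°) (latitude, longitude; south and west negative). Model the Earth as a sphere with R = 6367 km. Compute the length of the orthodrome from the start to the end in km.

5251 km

Haversine: a = sin²(Δφ/2)+cos φ₁ cos φ₂ sin²(Δλ/2) = 0.16062;  σ = 2·atan2(√a,√(1−a))
σ = 47.253° → d = Rσ = 6367·0.82472 = 5251 km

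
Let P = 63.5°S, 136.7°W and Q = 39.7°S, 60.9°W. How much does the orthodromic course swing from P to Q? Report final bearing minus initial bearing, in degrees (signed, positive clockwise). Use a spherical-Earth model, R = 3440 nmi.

-63.9°

At departure: θ₁ = atan2(sin Δλ cos φ₂, cos φ₁ sin φ₂ − sin φ₁ cos φ₂ cos Δλ) = 98.85°
At arrival: θ₂ = atan2(sin Δλ cos φ₁, −cos φ₂ sin φ₁ + sin φ₂ cos φ₁ cos Δλ) = 34.96°
Δθ = θ₂ − θ₁ = -63.9°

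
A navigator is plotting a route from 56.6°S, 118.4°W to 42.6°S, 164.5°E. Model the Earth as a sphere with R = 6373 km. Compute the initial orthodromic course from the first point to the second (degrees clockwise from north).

251.8°

N = sin Δλ·cos φ₂ = -0.7175;  D = cos φ₁ sin φ₂ − sin φ₁ cos φ₂ cos Δλ = -0.2354
initial course = atan2(N, D) = 251.84°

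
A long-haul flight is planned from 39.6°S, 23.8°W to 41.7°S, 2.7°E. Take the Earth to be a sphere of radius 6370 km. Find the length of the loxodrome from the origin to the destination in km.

2247 km

Rhumb course C = atan2(Δλ, Δψ) with Δψ = ln[tan(π/4+φ₂/2)/tan(π/4+φ₁/2)] = -0.0483, Δλ = +0.4625 → C = 95.96°
d = R·|Δφ| / |cos C| = 6370·0.03665 / 0.10390 = 2247 km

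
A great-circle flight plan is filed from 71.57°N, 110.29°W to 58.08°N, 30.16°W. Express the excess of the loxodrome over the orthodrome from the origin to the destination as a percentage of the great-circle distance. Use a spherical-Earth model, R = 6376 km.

Great circle: σ = 0.5846 rad → d_gc = Rσ = 3727.7 km
Rhumb: Δφ = -0.2354, Δλ = +1.3985, Δψ = -0.5669, q = Δφ/Δψ = 0.4153 → d_rh = R√(Δφ²+q²Δλ²) = 3996.0 km
Excess = (3996.0 − 3727.7) / 3727.7 = 268.3 / 3727.7 = 7.20% ≈ 7.2%

7.2%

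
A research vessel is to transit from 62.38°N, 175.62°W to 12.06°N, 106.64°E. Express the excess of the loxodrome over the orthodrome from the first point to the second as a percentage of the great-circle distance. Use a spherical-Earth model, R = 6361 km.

3.6%

Great circle: σ = 1.2855 rad → d_gc = Rσ = 8177.3 km
Rhumb: Δφ = -0.8782, Δλ = -1.3568, Δψ = -1.1911, q = Δφ/Δψ = 0.7373 → d_rh = R√(Δφ²+q²Δλ²) = 8467.9 km
Excess = (8467.9 − 8177.3) / 8177.3 = 290.6 / 8177.3 = 3.554% ≈ 3.6%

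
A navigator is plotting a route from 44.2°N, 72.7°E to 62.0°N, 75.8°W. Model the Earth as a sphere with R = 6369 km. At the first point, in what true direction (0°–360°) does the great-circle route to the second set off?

θ = atan2( sin Δλ·cos φ₂ ,  cos φ₁ sin φ₂ − sin φ₁ cos φ₂ cos Δλ )
  = atan2(-0.2453, +0.9121) = 344.95°

344.9°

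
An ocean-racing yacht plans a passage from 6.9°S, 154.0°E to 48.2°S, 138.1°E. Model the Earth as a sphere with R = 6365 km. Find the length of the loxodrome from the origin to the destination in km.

4831 km

Δψ = ln[tan(π/4+φ₂/2)/tan(π/4+φ₁/2)] = -0.8420;  Δφ = -0.7208 rad,  Δλ = -0.2775 rad
q = Δφ/Δψ = 0.8561
d = R·√(Δφ² + q²Δλ²) = 6365·0.75896 = 4831 km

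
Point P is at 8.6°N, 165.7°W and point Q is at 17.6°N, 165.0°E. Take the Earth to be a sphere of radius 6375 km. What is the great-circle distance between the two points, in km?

3324 km

cos σ = sin φ₁ sin φ₂ + cos φ₁ cos φ₂ cos Δλ
      = sin(8.60°)sin(17.60°) + cos(8.60°)cos(17.60°)cos(-29.30°) = 0.8671
σ = 29.875° → d = Rσ = 6375·0.52141 = 3324 km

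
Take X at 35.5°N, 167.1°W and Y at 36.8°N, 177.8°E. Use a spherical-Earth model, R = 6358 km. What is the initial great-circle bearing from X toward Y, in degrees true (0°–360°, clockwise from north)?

280.5°

θ = atan2( sin Δλ·cos φ₂ ,  cos φ₁ sin φ₂ − sin φ₁ cos φ₂ cos Δλ )
  = atan2(-0.2086, +0.0387) = 280.52°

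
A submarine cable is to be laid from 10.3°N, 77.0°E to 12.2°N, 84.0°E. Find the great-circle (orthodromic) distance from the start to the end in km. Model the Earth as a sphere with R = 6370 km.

792 km

cos σ = sin φ₁ sin φ₂ + cos φ₁ cos φ₂ cos Δλ
      = sin(10.30°)sin(12.20°) + cos(10.30°)cos(12.20°)cos(7.00°) = 0.9923
σ = 7.123° → d = Rσ = 6370·0.12432 = 792 km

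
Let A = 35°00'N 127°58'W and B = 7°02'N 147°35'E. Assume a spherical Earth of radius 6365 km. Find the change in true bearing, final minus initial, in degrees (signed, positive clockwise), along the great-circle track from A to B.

At departure: θ₁ = atan2(sin Δλ cos φ₂, cos φ₁ sin φ₂ − sin φ₁ cos φ₂ cos Δλ) = 272.62°
At arrival: θ₂ = atan2(sin Δλ cos φ₁, −cos φ₂ sin φ₁ + sin φ₂ cos φ₁ cos Δλ) = 235.54°
Δθ = θ₂ − θ₁ = -37.1°

-37.1°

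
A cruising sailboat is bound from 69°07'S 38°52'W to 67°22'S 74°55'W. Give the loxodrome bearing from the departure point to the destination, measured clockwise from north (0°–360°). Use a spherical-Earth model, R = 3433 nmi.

277.5°

Δψ = ln[tan(π/4+φ₂/2)/tan(π/4+φ₁/2)] = +0.0824
Δλ = -0.6292 rad (taken the short way round)
course = atan2(Δλ, Δψ) = 277.46°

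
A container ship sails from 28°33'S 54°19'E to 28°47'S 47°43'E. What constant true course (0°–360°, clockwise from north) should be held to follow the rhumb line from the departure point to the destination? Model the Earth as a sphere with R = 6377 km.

267.7°

Meridional parts: M(φ₁)=-0.5203, M(φ₂)=-0.5249 → ΔM = -0.0046;  Δλ = -0.1152 rad
tan C = Δλ / ΔM = +24.8186 → C = 267.69°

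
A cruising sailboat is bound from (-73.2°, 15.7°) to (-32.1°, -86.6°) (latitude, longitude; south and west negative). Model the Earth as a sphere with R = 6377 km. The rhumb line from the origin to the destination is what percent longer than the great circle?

Great circle: σ = 1.0967 rad → d_gc = Rσ = 6993.5 km
Rhumb: Δφ = +0.7173, Δλ = -1.7855, Δψ = +1.3207, q = Δφ/Δψ = 0.5431 → d_rh = R√(Δφ²+q²Δλ²) = 7692.2 km
Excess = (7692.2 − 6993.5) / 6993.5 = 698.7 / 6993.5 = 9.99% ≈ 10.0%

10.0%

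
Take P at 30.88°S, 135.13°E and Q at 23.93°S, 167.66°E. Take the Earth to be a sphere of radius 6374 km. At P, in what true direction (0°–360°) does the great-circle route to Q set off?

84.5°

N = sin Δλ·cos φ₂ = +0.4915;  D = cos φ₁ sin φ₂ − sin φ₁ cos φ₂ cos Δλ = +0.0474
initial course = atan2(N, D) = 84.49°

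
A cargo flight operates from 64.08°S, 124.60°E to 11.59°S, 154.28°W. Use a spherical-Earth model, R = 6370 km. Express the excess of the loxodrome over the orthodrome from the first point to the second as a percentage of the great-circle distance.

Great circle: σ = 1.3214 rad → d_gc = Rσ = 8417.5 km
Rhumb: Δφ = +0.9161, Δλ = +1.4158, Δψ = +1.2654, q = Δφ/Δψ = 0.7240 → d_rh = R√(Δφ²+q²Δλ²) = 8757.1 km
Excess = (8757.1 − 8417.5) / 8417.5 = 339.6 / 8417.5 = 4.03% ≈ 4.0%

4.0%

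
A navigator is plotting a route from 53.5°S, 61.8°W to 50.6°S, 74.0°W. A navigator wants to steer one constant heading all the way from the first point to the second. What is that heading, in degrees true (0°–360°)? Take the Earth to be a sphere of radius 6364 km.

Meridional parts: M(φ₁)=-1.1094, M(φ₂)=-1.0271 → ΔM = +0.0823;  Δλ = -0.2129 rad
tan C = Δλ / ΔM = -2.5859 → C = 291.14°

291.1°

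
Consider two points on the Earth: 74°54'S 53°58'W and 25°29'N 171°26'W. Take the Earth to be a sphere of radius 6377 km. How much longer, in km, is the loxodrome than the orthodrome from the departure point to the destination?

960 km

Great circle: cos σ = sin φ₁ sin φ₂ + cos φ₁ cos φ₂ cos Δλ,  σ = 2.1222 rad → d_gc = 13533.1 km
Rhumb line: Δψ = +2.4811, q = Δφ/Δψ = 0.7062, d_rh = R√(Δφ²+q²Δλ²) = 14493.5 km
Excess = 14493.5 − 13533.1 = 960.4 ≈ 960 km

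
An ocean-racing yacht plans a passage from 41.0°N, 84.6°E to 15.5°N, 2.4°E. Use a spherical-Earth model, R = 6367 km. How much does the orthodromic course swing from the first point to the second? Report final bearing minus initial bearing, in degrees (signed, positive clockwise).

-45.9°

Initial bearing θ₁ = atan2(sin Δλ cos φ₂, cos φ₁ sin φ₂ − sin φ₁ cos φ₂ cos Δλ) = 276.92°
Final bearing θ₂ = (initial bearing from the destination back to the start) + 180° = 231.03°
Δθ = θ₂ − θ₁ = -45.9°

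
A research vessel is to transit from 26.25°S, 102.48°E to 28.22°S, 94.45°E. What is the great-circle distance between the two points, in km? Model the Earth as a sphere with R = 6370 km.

823 km

cos σ = sin φ₁ sin φ₂ + cos φ₁ cos φ₂ cos Δλ
      = sin(-26.25°)sin(-28.22°) + cos(-26.25°)cos(-28.22°)cos(-8.03°) = 0.9917
σ = 7.405° → d = Rσ = 6370·0.12924 = 823 km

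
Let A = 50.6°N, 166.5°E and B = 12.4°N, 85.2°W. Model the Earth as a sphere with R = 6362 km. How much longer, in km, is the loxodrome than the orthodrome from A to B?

604 km

Great circle: cos σ = sin φ₁ sin φ₂ + cos φ₁ cos φ₂ cos Δλ,  σ = 1.5995 rad → d_gc = 10176.14 km
Rhumb line: Δψ = -0.8089, q = Δφ/Δψ = 0.8242, d_rh = R√(Δφ²+q²Δλ²) = 10780.57 km
Excess = 10780.57 − 10176.14 = 604.43 ≈ 604 km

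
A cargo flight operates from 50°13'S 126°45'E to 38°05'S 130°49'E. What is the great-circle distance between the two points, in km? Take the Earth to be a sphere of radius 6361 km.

cos σ = sin φ₁ sin φ₂ + cos φ₁ cos φ₂ cos Δλ
      = sin(-50.22°)sin(-38.08°) + cos(-50.22°)cos(-38.08°)cos(4.07°) = 0.9764
σ = 12.474° → d = Rσ = 6361·0.21772 = 1385 km

1385 km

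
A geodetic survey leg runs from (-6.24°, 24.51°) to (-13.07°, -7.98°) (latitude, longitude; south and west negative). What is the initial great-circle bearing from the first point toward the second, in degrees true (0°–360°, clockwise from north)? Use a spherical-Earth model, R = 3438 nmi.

θ = atan2( sin Δλ·cos φ₂ ,  cos φ₁ sin φ₂ − sin φ₁ cos φ₂ cos Δλ )
  = atan2(-0.5232, -0.1355) = 255.48°

255.5°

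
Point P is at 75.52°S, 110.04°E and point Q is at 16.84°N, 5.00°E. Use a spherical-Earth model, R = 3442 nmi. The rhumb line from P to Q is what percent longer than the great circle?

6.3%

Great circle: σ = 1.9205 rad → d_gc = Rσ = 6610.3 nmi
Rhumb: Δφ = +1.6120, Δλ = -1.8333, Δψ = +2.3615, q = Δφ/Δψ = 0.6826 → d_rh = R√(Δφ²+q²Δλ²) = 7024.2 nmi
Excess = (7024.2 − 6610.3) / 6610.3 = 413.9 / 6610.3 = 6.26% ≈ 6.3%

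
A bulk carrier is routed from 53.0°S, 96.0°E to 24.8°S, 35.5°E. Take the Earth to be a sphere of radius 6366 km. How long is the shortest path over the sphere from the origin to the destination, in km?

Haversine: a = sin²(Δφ/2)+cos φ₁ cos φ₂ sin²(Δλ/2) = 0.19800;  σ = 2·atan2(√a,√(1−a))
σ = 52.843° → d = Rσ = 6366·0.92228 = 5871 km

5871 km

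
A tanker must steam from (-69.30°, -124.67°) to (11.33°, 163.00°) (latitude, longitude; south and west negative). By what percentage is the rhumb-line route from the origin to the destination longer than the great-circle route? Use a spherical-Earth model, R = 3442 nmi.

Great circle: σ = 1.6495 rad → d_gc = Rσ = 5677.4 nmi
Rhumb: Δφ = +1.4073, Δλ = -1.2624, Δψ = +1.8993, q = Δφ/Δψ = 0.7409 → d_rh = R√(Δφ²+q²Δλ²) = 5816.1 nmi
Excess = (5816.1 − 5677.4) / 5677.4 = 138.7 / 5677.4 = 2.44% ≈ 2.4%

2.4%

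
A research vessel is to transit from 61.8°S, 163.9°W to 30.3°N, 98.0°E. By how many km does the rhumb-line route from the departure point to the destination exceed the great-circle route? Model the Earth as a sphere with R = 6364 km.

Great circle: cos σ = sin φ₁ sin φ₂ + cos φ₁ cos φ₂ cos Δλ,  σ = 2.0969 rad → d_gc = 13344.4 km
Rhumb line: Δψ = +1.9369, q = Δφ/Δψ = 0.8299, d_rh = R√(Δφ²+q²Δλ²) = 13653.5 km
Excess = 13653.5 − 13344.4 = 309.1 ≈ 309 km

309 km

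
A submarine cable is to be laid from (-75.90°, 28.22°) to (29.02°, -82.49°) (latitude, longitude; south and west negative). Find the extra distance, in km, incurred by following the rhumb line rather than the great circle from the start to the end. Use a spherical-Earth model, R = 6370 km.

Great circle: cos σ = sin φ₁ sin φ₂ + cos φ₁ cos φ₂ cos Δλ,  σ = 2.1482 rad → d_gc = 13683.9 km
Rhumb line: Δψ = +2.6198, q = Δφ/Δψ = 0.6990, d_rh = R√(Δφ²+q²Δλ²) = 14494.3 km
Excess = 14494.3 − 13683.9 = 810.4 ≈ 810 km

810 km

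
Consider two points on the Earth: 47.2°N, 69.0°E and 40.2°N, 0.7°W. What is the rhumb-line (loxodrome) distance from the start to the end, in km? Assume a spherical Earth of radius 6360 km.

5637 km

Rhumb course C = atan2(Δλ, Δψ) with Δψ = ln[tan(π/4+φ₂/2)/tan(π/4+φ₁/2)] = -0.1693, Δλ = -1.2165 → C = 262.08°
d = R·|Δφ| / |cos C| = 6360·0.12217 / 0.13783 = 5637 km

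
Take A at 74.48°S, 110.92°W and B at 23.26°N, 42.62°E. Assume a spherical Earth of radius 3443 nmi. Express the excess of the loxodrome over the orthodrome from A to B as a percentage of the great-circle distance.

15.2%

Great circle: σ = 2.2150 rad → d_gc = Rσ = 7626.3 nmi
Rhumb: Δφ = +1.7059, Δλ = +2.6798, Δψ = +2.4107, q = Δφ/Δψ = 0.7076 → d_rh = R√(Δφ²+q²Δλ²) = 8782.0 nmi
Excess = (8782.0 − 7626.3) / 7626.3 = 1155.7 / 7626.3 = 15.154% ≈ 15.2%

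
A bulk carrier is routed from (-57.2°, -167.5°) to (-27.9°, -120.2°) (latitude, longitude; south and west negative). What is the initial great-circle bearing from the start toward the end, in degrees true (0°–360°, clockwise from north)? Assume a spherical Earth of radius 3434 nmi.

68.9°

N = sin Δλ·cos φ₂ = +0.6495;  D = cos φ₁ sin φ₂ − sin φ₁ cos φ₂ cos Δλ = +0.2503
initial course = atan2(N, D) = 68.92°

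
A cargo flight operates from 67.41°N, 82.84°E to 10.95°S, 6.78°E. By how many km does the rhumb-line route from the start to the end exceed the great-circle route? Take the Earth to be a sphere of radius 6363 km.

Great circle: cos σ = sin φ₁ sin φ₂ + cos φ₁ cos φ₂ cos Δλ,  σ = 1.6554 rad → d_gc = 10533.4 km
Rhumb line: Δψ = -1.8031, q = Δφ/Δψ = 0.7585, d_rh = R√(Δφ²+q²Δλ²) = 10806.4 km
Excess = 10806.4 − 10533.4 = 273.0 ≈ 273 km

273 km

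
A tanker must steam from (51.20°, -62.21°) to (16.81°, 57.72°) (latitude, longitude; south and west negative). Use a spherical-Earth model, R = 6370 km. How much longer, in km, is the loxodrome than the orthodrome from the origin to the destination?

912 km

Great circle: cos σ = sin φ₁ sin φ₂ + cos φ₁ cos φ₂ cos Δλ,  σ = 1.6448 rad → d_gc = 10477.1 km
Rhumb line: Δψ = -0.7460, q = Δφ/Δψ = 0.8046, d_rh = R√(Δφ²+q²Δλ²) = 11389.0 km
Excess = 11389.0 − 10477.1 = 911.9 ≈ 912 km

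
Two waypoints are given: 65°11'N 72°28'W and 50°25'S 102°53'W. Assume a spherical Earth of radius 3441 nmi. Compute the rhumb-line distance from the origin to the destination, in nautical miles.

Δψ = ln[tan(π/4+φ₂/2)/tan(π/4+φ₁/2)] = -2.5361;  Δφ = -2.0176 rad,  Δλ = -0.5309 rad
q = Δφ/Δψ = 0.7956
d = R·√(Δφ² + q²Δλ²) = 3441·2.06133 = 7093 nmi

7093 nmi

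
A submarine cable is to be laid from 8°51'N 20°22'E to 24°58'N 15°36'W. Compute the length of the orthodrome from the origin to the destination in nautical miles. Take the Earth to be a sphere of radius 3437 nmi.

2269 nmi

Haversine: a = sin²(Δφ/2)+cos φ₁ cos φ₂ sin²(Δλ/2) = 0.10504;  σ = 2·atan2(√a,√(1−a))
σ = 37.821° → d = Rσ = 3437·0.66010 = 2269 nmi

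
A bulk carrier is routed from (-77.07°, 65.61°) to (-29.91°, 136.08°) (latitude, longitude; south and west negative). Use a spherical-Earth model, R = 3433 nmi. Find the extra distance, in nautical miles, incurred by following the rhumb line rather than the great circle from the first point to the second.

150 nmi

Great circle: cos σ = sin φ₁ sin φ₂ + cos φ₁ cos φ₂ cos Δλ,  σ = 0.9874 rad → d_gc = 3389.9 nmi
Rhumb line: Δψ = +1.6301, q = Δφ/Δψ = 0.5049, d_rh = R√(Δφ²+q²Δλ²) = 3539.8 nmi
Excess = 3539.8 − 3389.9 = 149.9 ≈ 150 nmi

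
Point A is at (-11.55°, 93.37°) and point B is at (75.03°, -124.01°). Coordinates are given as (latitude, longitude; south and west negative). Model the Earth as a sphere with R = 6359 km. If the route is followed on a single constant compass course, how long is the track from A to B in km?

Δψ = ln[tan(π/4+φ₂/2)/tan(π/4+φ₁/2)] = +2.2326;  Δφ = +1.5111 rad,  Δλ = +2.4892 rad
q = Δφ/Δψ = 0.6768
d = R·√(Δφ² + q²Δλ²) = 6359·2.26317 = 14392 km

14392 km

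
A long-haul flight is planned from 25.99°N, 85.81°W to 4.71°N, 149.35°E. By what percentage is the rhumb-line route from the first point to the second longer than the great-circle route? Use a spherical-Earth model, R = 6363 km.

Great circle: σ = 2.0667 rad → d_gc = Rσ = 13150.2 km
Rhumb: Δφ = -0.3714, Δλ = -2.1789, Δψ = -0.3877, q = Δφ/Δψ = 0.9579 → d_rh = R√(Δφ²+q²Δλ²) = 13489.4 km
Excess = (13489.4 − 13150.2) / 13150.2 = 339.2 / 13150.2 = 2.58% ≈ 2.6%

2.6%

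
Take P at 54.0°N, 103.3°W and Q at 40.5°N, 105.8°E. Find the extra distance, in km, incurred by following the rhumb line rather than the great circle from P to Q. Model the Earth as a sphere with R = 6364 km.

Great circle: cos σ = sin φ₁ sin φ₂ + cos φ₁ cos φ₂ cos Δλ,  σ = 1.4355 rad → d_gc = 9135.6 km
Rhumb line: Δψ = -0.3498, q = Δφ/Δψ = 0.6735, d_rh = R√(Δφ²+q²Δλ²) = 11387.9 km
Excess = 11387.9 − 9135.6 = 2252.3 ≈ 2252 km

2252 km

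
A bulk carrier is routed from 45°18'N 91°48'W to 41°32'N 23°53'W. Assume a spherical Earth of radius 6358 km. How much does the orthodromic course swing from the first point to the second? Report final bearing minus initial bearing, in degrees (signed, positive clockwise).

+49.7°

Initial bearing θ₁ = atan2(sin Δλ cos φ₂, cos φ₁ sin φ₂ − sin φ₁ cos φ₂ cos Δλ) = 68.99°
Final bearing θ₂ = (initial bearing from the destination back to the start) + 180° = 118.69°
Δθ = θ₂ − θ₁ = +49.7°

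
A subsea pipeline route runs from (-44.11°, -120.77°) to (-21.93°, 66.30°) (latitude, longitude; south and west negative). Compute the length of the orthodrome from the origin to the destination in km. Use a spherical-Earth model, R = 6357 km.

Haversine: a = sin²(Δφ/2)+cos φ₁ cos φ₂ sin²(Δλ/2) = 0.70052;  σ = 2·atan2(√a,√(1−a))
σ = 113.643° → d = Rσ = 6357·1.98344 = 12609 km

12609 km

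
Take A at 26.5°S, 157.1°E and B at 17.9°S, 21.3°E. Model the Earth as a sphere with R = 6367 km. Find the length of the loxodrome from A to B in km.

13987 km

Rhumb course C = atan2(Δλ, Δψ) with Δψ = ln[tan(π/4+φ₂/2)/tan(π/4+φ₁/2)] = +0.1623, Δλ = -2.3702 → C = 273.92°
d = R·|Δφ| / |cos C| = 6367·0.15010 / 0.06832 = 13987 km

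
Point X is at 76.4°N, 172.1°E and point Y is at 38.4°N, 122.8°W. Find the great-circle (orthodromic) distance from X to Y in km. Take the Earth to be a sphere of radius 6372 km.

cos σ = sin φ₁ sin φ₂ + cos φ₁ cos φ₂ cos Δλ
      = sin(76.40°)sin(38.40°) + cos(76.40°)cos(38.40°)cos(65.10°) = 0.6813
σ = 47.053° → d = Rσ = 6372·0.82123 = 5233 km

5233 km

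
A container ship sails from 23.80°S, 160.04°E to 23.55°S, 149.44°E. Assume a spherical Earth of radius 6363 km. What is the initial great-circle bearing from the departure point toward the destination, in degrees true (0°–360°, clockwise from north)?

θ = atan2( sin Δλ·cos φ₂ ,  cos φ₁ sin φ₂ − sin φ₁ cos φ₂ cos Δλ )
  = atan2(-0.1686, -0.0019) = 269.34°

269.3°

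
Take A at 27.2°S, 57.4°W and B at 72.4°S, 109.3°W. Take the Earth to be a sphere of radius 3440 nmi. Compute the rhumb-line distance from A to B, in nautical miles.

3252 nmi

Δψ = ln[tan(π/4+φ₂/2)/tan(π/4+φ₁/2)] = -1.3719;  Δφ = -0.7889 rad,  Δλ = -0.9058 rad
q = Δφ/Δψ = 0.5750
d = R·√(Δφ² + q²Δλ²) = 3440·0.94533 = 3252 nmi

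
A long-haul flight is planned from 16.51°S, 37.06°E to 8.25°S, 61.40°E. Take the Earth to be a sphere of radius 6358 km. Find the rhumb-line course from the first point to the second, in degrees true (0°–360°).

70.8°

Meridional parts: M(φ₁)=-0.2922, M(φ₂)=-0.1445 → ΔM = +0.1477;  Δλ = +0.4248 rad
tan C = Δλ / ΔM = +2.8755 → C = 70.82°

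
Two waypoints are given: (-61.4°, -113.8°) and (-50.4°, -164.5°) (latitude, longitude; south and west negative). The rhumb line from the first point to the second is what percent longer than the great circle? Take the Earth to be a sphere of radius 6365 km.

Great circle: σ = 0.5161 rad → d_gc = Rσ = 3284.8 km
Rhumb: Δφ = +0.1920, Δλ = -0.8849, Δψ = +0.3453, q = Δφ/Δψ = 0.5560 → d_rh = R√(Δφ²+q²Δλ²) = 3361.5 km
Excess = (3361.5 − 3284.8) / 3284.8 = 76.7 / 3284.8 = 2.33% ≈ 2.3%

2.3%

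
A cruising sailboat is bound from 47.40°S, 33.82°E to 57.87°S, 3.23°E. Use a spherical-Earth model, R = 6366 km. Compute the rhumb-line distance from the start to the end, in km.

Rhumb course C = atan2(Δλ, Δψ) with Δψ = ln[tan(π/4+φ₂/2)/tan(π/4+φ₁/2)] = -0.3030, Δλ = -0.5339 → C = 240.43°
d = R·|Δφ| / |cos C| = 6366·0.18274 / 0.49355 = 2357 km

2357 km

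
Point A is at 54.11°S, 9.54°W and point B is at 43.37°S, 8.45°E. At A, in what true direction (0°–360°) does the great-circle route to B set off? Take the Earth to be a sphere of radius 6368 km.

54.9°

θ = atan2( sin Δλ·cos φ₂ ,  cos φ₁ sin φ₂ − sin φ₁ cos φ₂ cos Δλ )
  = atan2(+0.2245, +0.1576) = 54.94°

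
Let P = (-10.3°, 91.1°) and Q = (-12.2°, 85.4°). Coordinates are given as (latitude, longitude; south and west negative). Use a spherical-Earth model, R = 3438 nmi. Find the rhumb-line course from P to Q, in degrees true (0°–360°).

Meridional parts: M(φ₁)=-0.1807, M(φ₂)=-0.2146 → ΔM = -0.0338;  Δλ = -0.0995 rad
tan C = Δλ / ΔM = +2.9422 → C = 251.23°

251.2°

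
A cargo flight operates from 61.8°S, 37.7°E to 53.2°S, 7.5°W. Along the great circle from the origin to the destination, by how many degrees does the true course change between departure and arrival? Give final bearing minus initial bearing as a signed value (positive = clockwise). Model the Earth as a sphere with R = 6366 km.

+38.8°

At departure: θ₁ = atan2(sin Δλ cos φ₂, cos φ₁ sin φ₂ − sin φ₁ cos φ₂ cos Δλ) = 269.14°
At arrival: θ₂ = atan2(sin Δλ cos φ₁, −cos φ₂ sin φ₁ + sin φ₂ cos φ₁ cos Δλ) = 307.93°
Δθ = θ₂ − θ₁ = +38.8°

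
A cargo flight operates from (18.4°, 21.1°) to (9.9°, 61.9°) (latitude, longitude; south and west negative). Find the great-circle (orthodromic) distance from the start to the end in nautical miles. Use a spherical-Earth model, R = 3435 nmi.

2420 nmi

cos σ = sin φ₁ sin φ₂ + cos φ₁ cos φ₂ cos Δλ
      = sin(18.40°)sin(9.90°) + cos(18.40°)cos(9.90°)cos(40.80°) = 0.7619
σ = 40.371° → d = Rσ = 3435·0.70460 = 2420 nmi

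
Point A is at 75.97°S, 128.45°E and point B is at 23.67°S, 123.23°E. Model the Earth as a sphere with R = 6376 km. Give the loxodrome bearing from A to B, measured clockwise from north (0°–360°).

356.9°

Meridional parts: M(φ₁)=-2.0952, M(φ₂)=-0.4254 → ΔM = +1.6698;  Δλ = -0.0911 rad
tan C = Δλ / ΔM = -0.0546 → C = 356.88°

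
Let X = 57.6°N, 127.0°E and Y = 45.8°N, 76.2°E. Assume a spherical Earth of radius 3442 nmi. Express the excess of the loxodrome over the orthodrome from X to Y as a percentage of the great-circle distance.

Great circle: σ = 0.5709 rad → d_gc = Rσ = 1965.1 nmi
Rhumb: Δφ = -0.2059, Δλ = -0.8866, Δψ = -0.3348, q = Δφ/Δψ = 0.6151 → d_rh = R√(Δφ²+q²Δλ²) = 2006.6 nmi
Excess = (2006.6 − 1965.1) / 1965.1 = 41.5 / 1965.1 = 2.11% ≈ 2.1%

2.1%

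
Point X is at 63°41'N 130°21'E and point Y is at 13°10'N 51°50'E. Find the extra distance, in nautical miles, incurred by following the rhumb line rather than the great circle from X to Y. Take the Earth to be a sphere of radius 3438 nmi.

Great circle: cos σ = sin φ₁ sin φ₂ + cos φ₁ cos φ₂ cos Δλ,  σ = 1.2764 rad → d_gc = 4388.4 nmi
Rhumb line: Δψ = -1.2215, q = Δφ/Δψ = 0.7218, d_rh = R√(Δφ²+q²Δλ²) = 4555.5 nmi
Excess = 4555.5 − 4388.4 = 167.1 ≈ 167 nmi

167 nmi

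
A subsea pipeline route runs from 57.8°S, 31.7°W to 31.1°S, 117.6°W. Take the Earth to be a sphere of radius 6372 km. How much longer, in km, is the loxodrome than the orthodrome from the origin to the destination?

Great circle: cos σ = sin φ₁ sin φ₂ + cos φ₁ cos φ₂ cos Δλ,  σ = 1.0818 rad → d_gc = 6893.4 km
Rhumb line: Δψ = +0.6710, q = Δφ/Δψ = 0.6945, d_rh = R√(Δφ²+q²Δλ²) = 7268.8 km
Excess = 7268.8 − 6893.4 = 375.4 ≈ 375 km

375 km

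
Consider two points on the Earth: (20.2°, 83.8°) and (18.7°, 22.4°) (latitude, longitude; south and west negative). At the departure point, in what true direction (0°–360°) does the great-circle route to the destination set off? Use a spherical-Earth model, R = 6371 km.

θ = atan2( sin Δλ·cos φ₂ ,  cos φ₁ sin φ₂ − sin φ₁ cos φ₂ cos Δλ )
  = atan2(-0.8316, +0.1443) = 279.85°

279.8°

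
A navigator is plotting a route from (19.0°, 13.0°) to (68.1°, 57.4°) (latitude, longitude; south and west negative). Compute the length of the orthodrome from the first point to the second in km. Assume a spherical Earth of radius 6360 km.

6256 km

Haversine: a = sin²(Δφ/2)+cos φ₁ cos φ₂ sin²(Δλ/2) = 0.22298;  σ = 2·atan2(√a,√(1−a))
σ = 56.355° → d = Rσ = 6360·0.98358 = 6256 km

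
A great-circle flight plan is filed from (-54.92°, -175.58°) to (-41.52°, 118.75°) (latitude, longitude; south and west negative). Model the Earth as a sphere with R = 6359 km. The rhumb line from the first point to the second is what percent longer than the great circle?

3.3%

Great circle: σ = 0.7674 rad → d_gc = Rσ = 4879.6 km
Rhumb: Δφ = +0.2339, Δλ = -1.1462, Δψ = +0.3539, q = Δφ/Δψ = 0.6609 → d_rh = R√(Δφ²+q²Δλ²) = 5041.3 km
Excess = (5041.3 − 4879.6) / 4879.6 = 161.7 / 4879.6 = 3.31% ≈ 3.3%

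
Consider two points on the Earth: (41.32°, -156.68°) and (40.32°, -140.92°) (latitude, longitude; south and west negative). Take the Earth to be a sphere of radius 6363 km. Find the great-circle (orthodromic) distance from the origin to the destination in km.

1327 km

Haversine: a = sin²(Δφ/2)+cos φ₁ cos φ₂ sin²(Δλ/2) = 0.01084;  σ = 2·atan2(√a,√(1−a))
σ = 11.952° → d = Rσ = 6363·0.20860 = 1327 km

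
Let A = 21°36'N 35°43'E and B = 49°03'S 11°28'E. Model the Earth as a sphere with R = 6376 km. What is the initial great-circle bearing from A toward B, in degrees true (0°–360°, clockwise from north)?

N = sin Δλ·cos φ₂ = -0.2692;  D = cos φ₁ sin φ₂ − sin φ₁ cos φ₂ cos Δλ = -0.9222
initial course = atan2(N, D) = 196.27°

196.3°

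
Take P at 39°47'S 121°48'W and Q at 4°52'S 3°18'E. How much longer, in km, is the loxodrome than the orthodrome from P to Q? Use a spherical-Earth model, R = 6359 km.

649 km

Great circle: cos σ = sin φ₁ sin φ₂ + cos φ₁ cos φ₂ cos Δλ,  σ = 1.9671 rad → d_gc = 12508.68 km
Rhumb line: Δψ = +0.6729, q = Δφ/Δψ = 0.9056, d_rh = R√(Δφ²+q²Δλ²) = 13157.19 km
Excess = 13157.19 − 12508.68 = 648.51 ≈ 649 km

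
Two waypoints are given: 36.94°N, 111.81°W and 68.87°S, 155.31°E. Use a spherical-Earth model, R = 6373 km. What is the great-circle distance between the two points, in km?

Haversine: a = sin²(Δφ/2)+cos φ₁ cos φ₂ sin²(Δλ/2) = 0.78752;  σ = 2·atan2(√a,√(1−a))
σ = 125.103° → d = Rσ = 6373·2.18346 = 13915 km

13915 km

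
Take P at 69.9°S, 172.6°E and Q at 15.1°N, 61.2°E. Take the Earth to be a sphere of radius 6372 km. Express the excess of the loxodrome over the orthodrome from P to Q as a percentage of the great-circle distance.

Great circle: σ = 1.9452 rad → d_gc = Rσ = 12394.7 km
Rhumb: Δφ = +1.4835, Δλ = -1.9443, Δψ = +1.9970, q = Δφ/Δψ = 0.7429 → d_rh = R√(Δφ²+q²Δλ²) = 13193.5 km
Excess = (13193.5 − 12394.7) / 12394.7 = 798.8 / 12394.7 = 6.44% ≈ 6.4%

6.4%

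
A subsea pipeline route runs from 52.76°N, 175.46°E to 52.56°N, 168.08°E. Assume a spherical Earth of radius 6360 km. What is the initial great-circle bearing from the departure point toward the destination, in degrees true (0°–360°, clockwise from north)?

θ = atan2( sin Δλ·cos φ₂ ,  cos φ₁ sin φ₂ − sin φ₁ cos φ₂ cos Δλ )
  = atan2(-0.0781, +0.0005) = 270.38°

270.4°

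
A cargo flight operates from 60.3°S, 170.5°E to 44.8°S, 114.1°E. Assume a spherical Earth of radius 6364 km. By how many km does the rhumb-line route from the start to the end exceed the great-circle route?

Great circle: cos σ = sin φ₁ sin φ₂ + cos φ₁ cos φ₂ cos Δλ,  σ = 0.6324 rad → d_gc = 4024.5 km
Rhumb line: Δψ = +0.4510, q = Δφ/Δψ = 0.5998, d_rh = R√(Δφ²+q²Δλ²) = 4133.1 km
Excess = 4133.1 − 4024.5 = 108.6 ≈ 109 km

109 km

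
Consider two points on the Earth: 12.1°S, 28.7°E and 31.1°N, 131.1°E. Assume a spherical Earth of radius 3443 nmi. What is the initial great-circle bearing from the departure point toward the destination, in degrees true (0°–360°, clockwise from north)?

60.8°

θ = atan2( sin Δλ·cos φ₂ ,  cos φ₁ sin φ₂ − sin φ₁ cos φ₂ cos Δλ )
  = atan2(+0.8363, +0.4665) = 60.85°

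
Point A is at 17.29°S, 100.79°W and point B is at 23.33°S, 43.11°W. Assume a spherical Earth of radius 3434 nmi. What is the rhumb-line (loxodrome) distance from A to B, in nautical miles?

Rhumb course C = atan2(Δλ, Δψ) with Δψ = ln[tan(π/4+φ₂/2)/tan(π/4+φ₁/2)] = -0.1125, Δλ = +1.0067 → C = 96.37°
d = R·|Δφ| / |cos C| = 3434·0.10542 / 0.11103 = 3260 nmi

3260 nmi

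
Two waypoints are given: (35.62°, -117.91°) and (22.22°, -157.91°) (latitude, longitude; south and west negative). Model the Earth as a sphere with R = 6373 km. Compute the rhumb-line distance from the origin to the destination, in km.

4156 km

Rhumb course C = atan2(Δλ, Δψ) with Δψ = ln[tan(π/4+φ₂/2)/tan(π/4+φ₁/2)] = -0.2682, Δλ = -0.6981 → C = 248.99°
d = R·|Δφ| / |cos C| = 6373·0.23387 / 0.35859 = 4156 km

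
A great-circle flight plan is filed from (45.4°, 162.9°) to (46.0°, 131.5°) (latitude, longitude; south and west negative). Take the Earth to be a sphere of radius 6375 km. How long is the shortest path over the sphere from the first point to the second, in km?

Haversine: a = sin²(Δφ/2)+cos φ₁ cos φ₂ sin²(Δλ/2) = 0.03574;  σ = 2·atan2(√a,√(1−a))
σ = 21.796° → d = Rσ = 6375·0.38041 = 2425 km

2425 km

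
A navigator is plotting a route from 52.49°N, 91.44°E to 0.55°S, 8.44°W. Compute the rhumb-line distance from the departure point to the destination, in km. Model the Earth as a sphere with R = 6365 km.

Rhumb course C = atan2(Δλ, Δψ) with Δψ = ln[tan(π/4+φ₂/2)/tan(π/4+φ₁/2)] = -1.0897, Δλ = -1.7432 → C = 237.99°
d = R·|Δφ| / |cos C| = 6365·0.92572 / 0.53007 = 11116 km

11116 km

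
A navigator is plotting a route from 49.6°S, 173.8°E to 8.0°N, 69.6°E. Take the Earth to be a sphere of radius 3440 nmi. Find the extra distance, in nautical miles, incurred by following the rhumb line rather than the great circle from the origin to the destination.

191 nmi

Great circle: cos σ = sin φ₁ sin φ₂ + cos φ₁ cos φ₂ cos Δλ,  σ = 1.8374 rad → d_gc = 6320.6 nmi
Rhumb line: Δψ = +1.1399, q = Δφ/Δψ = 0.8819, d_rh = R√(Δφ²+q²Δλ²) = 6511.4 nmi
Excess = 6511.4 − 6320.6 = 190.8 ≈ 191 nmi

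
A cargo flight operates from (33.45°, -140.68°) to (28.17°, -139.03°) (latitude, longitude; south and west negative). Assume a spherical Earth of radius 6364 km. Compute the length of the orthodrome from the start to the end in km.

607 km

Haversine: a = sin²(Δφ/2)+cos φ₁ cos φ₂ sin²(Δλ/2) = 0.00227;  σ = 2·atan2(√a,√(1−a))
σ = 5.467° → d = Rσ = 6364·0.09541 = 607 km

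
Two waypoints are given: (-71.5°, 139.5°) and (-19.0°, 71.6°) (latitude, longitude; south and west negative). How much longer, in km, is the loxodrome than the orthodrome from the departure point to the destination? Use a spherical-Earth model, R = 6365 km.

250 km

Great circle: cos σ = sin φ₁ sin φ₂ + cos φ₁ cos φ₂ cos Δλ,  σ = 1.1356 rad → d_gc = 7227.9 km
Rhumb line: Δψ = +1.4770, q = Δφ/Δψ = 0.6204, d_rh = R√(Δφ²+q²Δλ²) = 7477.5 km
Excess = 7477.5 − 7227.9 = 249.6 ≈ 250 km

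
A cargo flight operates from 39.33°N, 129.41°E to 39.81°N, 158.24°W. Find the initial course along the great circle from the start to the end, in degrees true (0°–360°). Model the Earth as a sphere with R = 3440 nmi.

64.6°

θ = atan2( sin Δλ·cos φ₂ ,  cos φ₁ sin φ₂ − sin φ₁ cos φ₂ cos Δλ )
  = atan2(+0.7320, +0.3476) = 64.60°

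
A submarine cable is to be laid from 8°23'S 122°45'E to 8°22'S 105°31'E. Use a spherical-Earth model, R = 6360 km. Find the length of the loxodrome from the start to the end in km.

Δψ = ln[tan(π/4+φ₂/2)/tan(π/4+φ₁/2)] = +0.0003;  Δφ = +0.0003 rad,  Δλ = -0.3008 rad
q = Δφ/Δψ = 0.9893
d = R·√(Δφ² + q²Δλ²) = 6360·0.29757 = 1893 km

1893 km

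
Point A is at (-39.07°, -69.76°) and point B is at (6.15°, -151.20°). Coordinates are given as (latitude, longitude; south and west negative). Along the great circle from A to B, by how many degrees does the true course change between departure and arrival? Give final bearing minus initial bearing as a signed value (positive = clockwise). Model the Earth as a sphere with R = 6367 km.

+29.6°

Initial bearing θ₁ = atan2(sin Δλ cos φ₂, cos φ₁ sin φ₂ − sin φ₁ cos φ₂ cos Δλ) = 280.17°
Final bearing θ₂ = (initial bearing from the destination back to the start) + 180° = 309.77°
Δθ = θ₂ − θ₁ = +29.6°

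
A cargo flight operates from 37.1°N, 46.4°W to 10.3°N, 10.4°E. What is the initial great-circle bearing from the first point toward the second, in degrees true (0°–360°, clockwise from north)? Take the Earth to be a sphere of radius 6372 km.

N = sin Δλ·cos φ₂ = +0.8233;  D = cos φ₁ sin φ₂ − sin φ₁ cos φ₂ cos Δλ = -0.1824
initial course = atan2(N, D) = 102.49°

102.5°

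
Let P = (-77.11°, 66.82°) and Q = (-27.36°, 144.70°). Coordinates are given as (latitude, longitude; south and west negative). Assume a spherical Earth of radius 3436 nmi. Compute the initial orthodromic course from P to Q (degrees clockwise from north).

N = sin Δλ·cos φ₂ = +0.8683;  D = cos φ₁ sin φ₂ − sin φ₁ cos φ₂ cos Δλ = +0.0793
initial course = atan2(N, D) = 84.79°

84.8°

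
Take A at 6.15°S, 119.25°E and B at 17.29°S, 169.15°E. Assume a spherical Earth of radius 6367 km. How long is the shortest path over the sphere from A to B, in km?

5552 km

cos σ = sin φ₁ sin φ₂ + cos φ₁ cos φ₂ cos Δλ
      = sin(-6.15°)sin(-17.29°) + cos(-6.15°)cos(-17.29°)cos(49.90°) = 0.6433
σ = 49.960° → d = Rσ = 6367·0.87197 = 5552 km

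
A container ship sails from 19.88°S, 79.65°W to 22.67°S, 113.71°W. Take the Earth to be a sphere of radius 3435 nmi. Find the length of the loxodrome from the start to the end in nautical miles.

Rhumb course C = atan2(Δλ, Δψ) with Δψ = ln[tan(π/4+φ₂/2)/tan(π/4+φ₁/2)] = -0.0523, Δλ = -0.5945 → C = 264.98°
d = R·|Δφ| / |cos C| = 3435·0.04869 / 0.08758 = 1910 nmi

1910 nmi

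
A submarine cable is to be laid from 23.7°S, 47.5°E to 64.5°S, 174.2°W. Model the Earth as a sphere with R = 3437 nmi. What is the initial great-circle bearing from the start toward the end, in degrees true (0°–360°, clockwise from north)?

N = sin Δλ·cos φ₂ = +0.2864;  D = cos φ₁ sin φ₂ − sin φ₁ cos φ₂ cos Δλ = -0.9557
initial course = atan2(N, D) = 163.32°

163.3°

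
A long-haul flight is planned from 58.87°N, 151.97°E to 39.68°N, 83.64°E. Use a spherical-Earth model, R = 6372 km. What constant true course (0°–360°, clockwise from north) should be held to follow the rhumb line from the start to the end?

246.3°

Δψ = ln[tan(π/4+φ₂/2)/tan(π/4+φ₁/2)] = -0.5225
Δλ = -1.1926 rad (taken the short way round)
course = atan2(Δλ, Δψ) = 246.34°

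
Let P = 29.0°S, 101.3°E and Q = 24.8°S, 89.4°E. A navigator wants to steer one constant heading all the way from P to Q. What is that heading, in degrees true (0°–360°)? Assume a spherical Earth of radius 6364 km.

Meridional parts: M(φ₁)=-0.5293, M(φ₂)=-0.4470 → ΔM = +0.0822;  Δλ = -0.2077 rad
tan C = Δλ / ΔM = -2.5259 → C = 291.60°

291.6°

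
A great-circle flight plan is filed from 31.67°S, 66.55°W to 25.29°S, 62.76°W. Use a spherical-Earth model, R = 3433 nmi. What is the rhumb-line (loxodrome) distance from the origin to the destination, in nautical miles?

Δψ = ln[tan(π/4+φ₂/2)/tan(π/4+φ₁/2)] = +0.1268;  Δφ = +0.1114 rad,  Δλ = +0.0661 rad
q = Δφ/Δψ = 0.8783
d = R·√(Δφ² + q²Δλ²) = 3433·0.12560 = 431 nmi

431 nmi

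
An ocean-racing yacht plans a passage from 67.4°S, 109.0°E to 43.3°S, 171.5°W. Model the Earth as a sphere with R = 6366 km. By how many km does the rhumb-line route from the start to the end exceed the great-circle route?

313 km

Great circle: cos σ = sin φ₁ sin φ₂ + cos φ₁ cos φ₂ cos Δλ,  σ = 0.8174 rad → d_gc = 5203.5 km
Rhumb line: Δψ = +0.7703, q = Δφ/Δψ = 0.5460, d_rh = R√(Δφ²+q²Δλ²) = 5516.6 km
Excess = 5516.6 − 5203.5 = 313.1 ≈ 313 km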